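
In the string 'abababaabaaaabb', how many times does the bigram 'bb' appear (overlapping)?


Scanning 'abababaabaaaabb' for bigram 'bb':
  Position 0: 'ab' -> no
  Position 1: 'ba' -> no
  Position 2: 'ab' -> no
  Position 3: 'ba' -> no
  Position 4: 'ab' -> no
  Position 5: 'ba' -> no
  Position 6: 'aa' -> no
  Position 7: 'ab' -> no
  Position 8: 'ba' -> no
  Position 9: 'aa' -> no
  Position 10: 'aa' -> no
  Position 11: 'aa' -> no
  Position 12: 'ab' -> no
  Position 13: 'bb' -> MATCH
Total matches: 1

1


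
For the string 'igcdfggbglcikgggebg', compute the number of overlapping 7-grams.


String 'igcdfggbglcikgggebg' has length L = 19.
Number of overlapping n-grams = L - n + 1
Substituting: 19 - 7 + 1 = 13

13


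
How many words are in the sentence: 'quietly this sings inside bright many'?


Counting words by splitting on spaces:
  Word 1: 'quietly'
  Word 2: 'this'
  Word 3: 'sings'
  Word 4: 'inside'
  Word 5: 'bright'
  Word 6: 'many'
Total words: 6

6


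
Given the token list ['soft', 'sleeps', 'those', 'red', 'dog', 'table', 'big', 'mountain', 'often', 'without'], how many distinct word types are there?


Listing all tokens and tracking unique types:
  Token 1: 'soft' -> NEW (unique so far: 1)
  Token 2: 'sleeps' -> NEW (unique so far: 2)
  Token 3: 'those' -> NEW (unique so far: 3)
  Token 4: 'red' -> NEW (unique so far: 4)
  Token 5: 'dog' -> NEW (unique so far: 5)
  Token 6: 'table' -> NEW (unique so far: 6)
  Token 7: 'big' -> NEW (unique so far: 7)
  Token 8: 'mountain' -> NEW (unique so far: 8)
  Token 9: 'often' -> NEW (unique so far: 9)
  Token 10: 'without' -> NEW (unique so far: 10)
Unique types: ('big', 'dog', 'mountain', 'often', 'red', 'sleeps', 'soft', 'table', 'those', 'without')
Vocabulary size: 10

10


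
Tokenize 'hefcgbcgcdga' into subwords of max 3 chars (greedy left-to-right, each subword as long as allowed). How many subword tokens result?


'hefcgbcgcdga' has 12 characters.
Chunking with max size 3:
  Chunk 1: 'hef' (positions 0-2)
  Chunk 2: 'cgb' (positions 3-5)
  Chunk 3: 'cgc' (positions 6-8)
  Chunk 4: 'dga' (positions 9-11)
Total chunks: ceil(12 / 3) = 4

4


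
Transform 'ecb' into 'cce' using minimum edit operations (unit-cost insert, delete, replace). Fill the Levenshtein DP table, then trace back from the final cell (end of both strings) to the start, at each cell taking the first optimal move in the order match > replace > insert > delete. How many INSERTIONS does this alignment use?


Edit distance = 2. Backtracking from cell (3, 3) with preference match > replace > insert > delete,
then listing the resulting alignment 'ecb' -> 'cce' left to right:
  Step 1: replace e->c
  Step 2: keep 'c'
  Step 3: replace b->e
Total insertions: 0

0


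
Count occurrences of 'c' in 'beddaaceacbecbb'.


Scanning 'beddaaceacbecbb' for 'c':
  Position 6: 'c' -> MATCH (count: 1)
  Position 9: 'c' -> MATCH (count: 2)
  Position 12: 'c' -> MATCH (count: 3)
Total occurrences of 'c': 3

3


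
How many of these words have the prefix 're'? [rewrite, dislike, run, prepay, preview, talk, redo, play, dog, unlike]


Checking each word for prefix 're':
  'rewrite' -> YES, starts with 're' (count: 1)
  'dislike' -> no (count: 1)
  'run' -> no (count: 1)
  'prepay' -> no (count: 1)
  'preview' -> no (count: 1)
  'talk' -> no (count: 1)
  'redo' -> YES, starts with 're' (count: 2)
  'play' -> no (count: 2)
  'dog' -> no (count: 2)
  'unlike' -> no (count: 2)
Total with prefix 're': 2

2


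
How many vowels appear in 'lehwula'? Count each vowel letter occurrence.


Scanning each character of 'lehwula':
  Position 1: 'l' -> consonant (running count: 0)
  Position 2: 'e' -> vowel (running count: 1)
  Position 3: 'h' -> consonant (running count: 1)
  Position 4: 'w' -> consonant (running count: 1)
  Position 5: 'u' -> vowel (running count: 2)
  Position 6: 'l' -> consonant (running count: 2)
  Position 7: 'a' -> vowel (running count: 3)
Total vowels: 3

3


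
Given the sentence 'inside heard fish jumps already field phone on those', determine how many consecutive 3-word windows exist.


Word trigrams from [9] words:
  Trigram 1: (inside heard fish)
  Trigram 2: (heard fish jumps)
  Trigram 3: (fish jumps already)
  Trigram 4: (jumps already field)
  Trigram 5: (already field phone)
  Trigram 6: (field phone on)
  Trigram 7: (phone on those)
Total word trigrams: 9 - 2 = 7

7


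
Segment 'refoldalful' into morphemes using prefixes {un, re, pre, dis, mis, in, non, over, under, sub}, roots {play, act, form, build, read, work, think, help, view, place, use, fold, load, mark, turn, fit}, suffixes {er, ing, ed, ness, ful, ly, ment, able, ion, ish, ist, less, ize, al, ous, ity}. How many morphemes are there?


Segmenting 'refoldalful' against the inventory:
  're' -> prefix (morpheme 1)
  'fold' -> root (morpheme 2)
  'al' -> suffix (morpheme 3)
  'ful' -> suffix (morpheme 4)
Total morphemes: 4

4


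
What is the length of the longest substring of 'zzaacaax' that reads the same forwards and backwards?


Scanning 'zzaacaax' for palindromic substrings.
Substring at positions 2-6: 'aacaa'.
Check: reverse('aacaa') = 'aacaa' -> palindrome confirmed.
Neighbouring characters ('z' / 'x') break symmetry, so it cannot extend further.
No longer palindromic substring exists; longest length = 5

5


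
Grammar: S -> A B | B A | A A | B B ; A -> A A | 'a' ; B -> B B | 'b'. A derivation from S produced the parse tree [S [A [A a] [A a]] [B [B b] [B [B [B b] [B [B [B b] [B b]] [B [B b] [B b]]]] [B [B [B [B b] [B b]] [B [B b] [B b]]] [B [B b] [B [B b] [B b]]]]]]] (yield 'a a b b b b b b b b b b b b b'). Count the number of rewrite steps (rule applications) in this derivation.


Every bracketed nonterminal node [X ...] in the tree is produced by exactly one rule application.
Reading the tree off as a leftmost derivation:
  Step 1: S  =>  A B   (applied S -> A B)
  Step 2: A B  =>  A A B   (applied A -> A A)
  Step 3: A A B  =>  a A B   (applied A -> a)
  Step 4: a A B  =>  a a B   (applied A -> a)
  Step 5: a a B  =>  a a B B   (applied B -> B B)
  Step 6: a a B B  =>  a a b B   (applied B -> b)
  Step 7: a a b B  =>  a a b B B   (applied B -> B B)
  Step 8: a a b B B  =>  a a b B B B   (applied B -> B B)
  Step 9: a a b B B B  =>  a a b b B B   (applied B -> b)
  Step 10: a a b b B B  =>  a a b b B B B   (applied B -> B B)
  Step 11: a a b b B B B  =>  a a b b B B B B   (applied B -> B B)
  Step 12: a a b b B B B B  =>  a a b b b B B B   (applied B -> b)
  Step 13: a a b b b B B B  =>  a a b b b b B B   (applied B -> b)
  Step 14: a a b b b b B B  =>  a a b b b b B B B   (applied B -> B B)
  Step 15: a a b b b b B B B  =>  a a b b b b b B B   (applied B -> b)
  Step 16: a a b b b b b B B  =>  a a b b b b b b B   (applied B -> b)
  Step 17: a a b b b b b b B  =>  a a b b b b b b B B   (applied B -> B B)
  Step 18: a a b b b b b b B B  =>  a a b b b b b b B B B   (applied B -> B B)
  Step 19: a a b b b b b b B B B  =>  a a b b b b b b B B B B   (applied B -> B B)
  Step 20: a a b b b b b b B B B B  =>  a a b b b b b b b B B B   (applied B -> b)
  Step 21: a a b b b b b b b B B B  =>  a a b b b b b b b b B B   (applied B -> b)
  Step 22: a a b b b b b b b b B B  =>  a a b b b b b b b b B B B   (applied B -> B B)
  Step 23: a a b b b b b b b b B B B  =>  a a b b b b b b b b b B B   (applied B -> b)
  Step 24: a a b b b b b b b b b B B  =>  a a b b b b b b b b b b B   (applied B -> b)
  Step 25: a a b b b b b b b b b b B  =>  a a b b b b b b b b b b B B   (applied B -> B B)
  Step 26: a a b b b b b b b b b b B B  =>  a a b b b b b b b b b b b B   (applied B -> b)
  Step 27: a a b b b b b b b b b b b B  =>  a a b b b b b b b b b b b B B   (applied B -> B B)
  Step 28: a a b b b b b b b b b b b B B  =>  a a b b b b b b b b b b b b B   (applied B -> b)
  Step 29: a a b b b b b b b b b b b b B  =>  a a b b b b b b b b b b b b b   (applied B -> b)
Final yield: a a b b b b b b b b b b b b b
Total rewrite steps: 29

29


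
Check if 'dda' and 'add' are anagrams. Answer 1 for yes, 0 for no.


Sort characters of 'dda': 'add'
Sort characters of 'add': 'add'
Sorted forms match -> they ARE anagrams
Result: 1

1


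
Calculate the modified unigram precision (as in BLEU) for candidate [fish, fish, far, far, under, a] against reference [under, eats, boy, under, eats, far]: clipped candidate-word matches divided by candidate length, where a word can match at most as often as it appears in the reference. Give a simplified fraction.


Reference word counts: {'boy': 1, 'eats': 2, 'far': 1, 'under': 2}
Checking each candidate word (with clipping):
  'fish' -> not in reference -> no match (matches: 0)
  'fish' -> not in reference -> no match (matches: 0)
  'far' -> in reference (ref count 1, used 1/1) -> match (matches: 1)
  'far' -> ref count 1 already used up (1/1) -> clipped, no match (matches: 1)
  'under' -> in reference (ref count 2, used 1/2) -> match (matches: 2)
  'a' -> not in reference -> no match (matches: 2)
Clipped matches: 2, Candidate length: 6
Precision = 2/6 = 1/3

1/3


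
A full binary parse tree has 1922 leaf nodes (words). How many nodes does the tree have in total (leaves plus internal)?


Leaf nodes (terminals): 1922
Internal nodes = n - 1 = 1922 - 1 = 1921
Total = leaves + internal = 1922 + 1921 = 3843

3843


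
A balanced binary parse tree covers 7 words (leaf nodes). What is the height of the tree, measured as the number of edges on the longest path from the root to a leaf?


In a balanced binary tree with n leaves the deepest leaf is ceil(log2(n)) edges below the root.
log2(7) = 2.8074
ceil(2.8074) = 3
height (edges) = 3

3


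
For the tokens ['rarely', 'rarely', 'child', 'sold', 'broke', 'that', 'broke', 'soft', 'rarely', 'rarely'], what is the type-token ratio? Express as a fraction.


Tokens: 10
Unique types: ('broke', 'child', 'rarely', 'soft', 'sold', 'that') = 6
TTR = 6/10
Simplify: divide both by 2 -> 3/5
TTR = 3/5

3/5


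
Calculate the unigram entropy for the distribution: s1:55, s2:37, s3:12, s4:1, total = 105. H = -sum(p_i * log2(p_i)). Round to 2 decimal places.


Computing entropy H = -sum(p_i * log2(p_i)):
  s1: p = 55/105 = 0.5238, -p*log2(p) = 0.4887
  s2: p = 37/105 = 0.3524, -p*log2(p) = 0.5303
  s3: p = 12/105 = 0.1143, -p*log2(p) = 0.3576
  s4: p = 1/105 = 0.0095, -p*log2(p) = 0.0639
H = sum of terms = 1.4405
Rounded to 2 decimals: 1.44

1.44


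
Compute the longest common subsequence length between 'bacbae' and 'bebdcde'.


DP table for LCS of 'bacbae' and 'bebdcde':
       b  e  b  d  c  d  e
    0  0  0  0  0  0  0  0
  b 0  1  1  1  1  1  1  1
  a 0  1  1  1  1  1  1  1
  c 0  1  1  1  1  2  2  2
  b 0  1  1  2  2  2  2  2
  a 0  1  1  2  2  2  2  2
  e 0  1  2  2  2  2  2  3
LCS: 'bce'
LCS length = 3

3


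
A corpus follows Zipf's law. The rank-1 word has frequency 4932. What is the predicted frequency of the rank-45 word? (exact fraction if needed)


Zipf's law: freq(rank) = f1 / rank
f1 = 4932, rank = 45
freq = 4932 / 45
GCD(4932, 45) = 9
Simplified: 548/5

548/5


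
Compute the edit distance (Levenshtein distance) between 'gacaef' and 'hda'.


Building DP table for s1='gacaef' (len 6) and s2='hda' (len 3):
       h  d  a
    0  1  2  3
  g 1  1  2  3
  a 2  2  2  2
  c 3  3  3  3
  a 4  4  4  3
  e 5  5  5  4
  f 6  6  6  5
Edit distance = dp[6][3] = 5

5


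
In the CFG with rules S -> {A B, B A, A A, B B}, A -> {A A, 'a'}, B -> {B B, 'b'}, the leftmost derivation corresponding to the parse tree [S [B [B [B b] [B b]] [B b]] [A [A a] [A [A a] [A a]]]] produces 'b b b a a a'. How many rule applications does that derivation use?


Every bracketed nonterminal node [X ...] in the tree is produced by exactly one rule application.
Reading the tree off as a leftmost derivation:
  Step 1: S  =>  B A   (applied S -> B A)
  Step 2: B A  =>  B B A   (applied B -> B B)
  Step 3: B B A  =>  B B B A   (applied B -> B B)
  Step 4: B B B A  =>  b B B A   (applied B -> b)
  Step 5: b B B A  =>  b b B A   (applied B -> b)
  Step 6: b b B A  =>  b b b A   (applied B -> b)
  Step 7: b b b A  =>  b b b A A   (applied A -> A A)
  Step 8: b b b A A  =>  b b b a A   (applied A -> a)
  Step 9: b b b a A  =>  b b b a A A   (applied A -> A A)
  Step 10: b b b a A A  =>  b b b a a A   (applied A -> a)
  Step 11: b b b a a A  =>  b b b a a a   (applied A -> a)
Final yield: b b b a a a
Total rewrite steps: 11

11


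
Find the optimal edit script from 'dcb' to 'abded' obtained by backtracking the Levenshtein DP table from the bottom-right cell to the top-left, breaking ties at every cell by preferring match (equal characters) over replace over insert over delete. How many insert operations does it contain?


Edit distance = 4. Backtracking from cell (3, 5) with preference match > replace > insert > delete,
then listing the resulting alignment 'dcb' -> 'abded' left to right:
  Step 1: insert 'a' [insertion #1]
  Step 2: insert 'b' [insertion #2]
  Step 3: keep 'd'
  Step 4: replace c->e
  Step 5: replace b->d
Total insertions: 2

2


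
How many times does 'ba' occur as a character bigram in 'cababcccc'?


Scanning 'cababcccc' for bigram 'ba':
  Position 0: 'ca' -> no
  Position 1: 'ab' -> no
  Position 2: 'ba' -> MATCH
  Position 3: 'ab' -> no
  Position 4: 'bc' -> no
  Position 5: 'cc' -> no
  Position 6: 'cc' -> no
  Position 7: 'cc' -> no
Total matches: 1

1


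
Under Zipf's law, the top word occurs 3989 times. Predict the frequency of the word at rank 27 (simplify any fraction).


Zipf's law: freq(rank) = f1 / rank
f1 = 3989, rank = 27
freq = 3989 / 27
GCD(3989, 27) = 1
Simplified: 3989/27

3989/27


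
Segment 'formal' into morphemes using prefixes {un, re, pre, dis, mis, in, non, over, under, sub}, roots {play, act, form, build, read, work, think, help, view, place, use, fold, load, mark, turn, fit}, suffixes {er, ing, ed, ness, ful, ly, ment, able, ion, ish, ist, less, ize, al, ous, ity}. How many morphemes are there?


Segmenting 'formal' against the inventory:
  'form' -> root (morpheme 1)
  'al' -> suffix (morpheme 2)
Total morphemes: 2

2


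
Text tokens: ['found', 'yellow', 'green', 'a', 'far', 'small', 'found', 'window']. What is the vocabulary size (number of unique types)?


Listing all tokens and tracking unique types:
  Token 1: 'found' -> NEW (unique so far: 1)
  Token 2: 'yellow' -> NEW (unique so far: 2)
  Token 3: 'green' -> NEW (unique so far: 3)
  Token 4: 'a' -> NEW (unique so far: 4)
  Token 5: 'far' -> NEW (unique so far: 5)
  Token 6: 'small' -> NEW (unique so far: 6)
  Token 7: 'found' -> duplicate (unique so far: 6)
  Token 8: 'window' -> NEW (unique so far: 7)
Unique types: ('a', 'far', 'found', 'green', 'small', 'window', 'yellow')
Vocabulary size: 7

7


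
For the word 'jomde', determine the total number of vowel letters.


Scanning each character of 'jomde':
  Position 1: 'j' -> consonant (running count: 0)
  Position 2: 'o' -> vowel (running count: 1)
  Position 3: 'm' -> consonant (running count: 1)
  Position 4: 'd' -> consonant (running count: 1)
  Position 5: 'e' -> vowel (running count: 2)
Total vowels: 2

2


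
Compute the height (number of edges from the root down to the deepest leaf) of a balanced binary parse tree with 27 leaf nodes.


In a balanced binary tree with n leaves the deepest leaf is ceil(log2(n)) edges below the root.
log2(27) = 4.7549
ceil(4.7549) = 5
height (edges) = 5

5


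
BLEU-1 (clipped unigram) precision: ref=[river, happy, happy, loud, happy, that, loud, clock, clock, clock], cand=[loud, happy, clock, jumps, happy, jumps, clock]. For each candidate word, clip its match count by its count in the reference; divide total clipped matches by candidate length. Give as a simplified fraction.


Reference word counts: {'clock': 3, 'happy': 3, 'loud': 2, 'river': 1, 'that': 1}
Checking each candidate word (with clipping):
  'loud' -> in reference (ref count 2, used 1/2) -> match (matches: 1)
  'happy' -> in reference (ref count 3, used 1/3) -> match (matches: 2)
  'clock' -> in reference (ref count 3, used 1/3) -> match (matches: 3)
  'jumps' -> not in reference -> no match (matches: 3)
  'happy' -> in reference (ref count 3, used 2/3) -> match (matches: 4)
  'jumps' -> not in reference -> no match (matches: 4)
  'clock' -> in reference (ref count 3, used 2/3) -> match (matches: 5)
Clipped matches: 5, Candidate length: 7
Precision = 5/7

5/7


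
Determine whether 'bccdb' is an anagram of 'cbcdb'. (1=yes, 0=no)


Sort characters of 'bccdb': 'bbccd'
Sort characters of 'cbcdb': 'bbccd'
Sorted forms match -> they ARE anagrams
Result: 1

1


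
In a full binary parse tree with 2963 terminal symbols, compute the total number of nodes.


Leaf nodes (terminals): 2963
Internal nodes = n - 1 = 2963 - 1 = 2962
Total = leaves + internal = 2963 + 2962 = 5925

5925


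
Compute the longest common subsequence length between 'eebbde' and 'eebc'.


DP table for LCS of 'eebbde' and 'eebc':
       e  e  b  c
    0  0  0  0  0
  e 0  1  1  1  1
  e 0  1  2  2  2
  b 0  1  2  3  3
  b 0  1  2  3  3
  d 0  1  2  3  3
  e 0  1  2  3  3
LCS: 'eeb'
LCS length = 3

3


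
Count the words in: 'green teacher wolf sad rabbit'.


Counting words by splitting on spaces:
  Word 1: 'green'
  Word 2: 'teacher'
  Word 3: 'wolf'
  Word 4: 'sad'
  Word 5: 'rabbit'
Total words: 5

5


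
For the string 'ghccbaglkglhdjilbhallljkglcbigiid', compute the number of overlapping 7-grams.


String 'ghccbaglkglhdjilbhallljkglcbigiid' has length L = 33.
Number of overlapping n-grams = L - n + 1
Substituting: 33 - 7 + 1 = 27

27


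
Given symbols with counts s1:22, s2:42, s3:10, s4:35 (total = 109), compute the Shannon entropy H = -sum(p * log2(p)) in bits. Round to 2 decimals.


Computing entropy H = -sum(p_i * log2(p_i)):
  s1: p = 22/109 = 0.2018, -p*log2(p) = 0.4660
  s2: p = 42/109 = 0.3853, -p*log2(p) = 0.5302
  s3: p = 10/109 = 0.0917, -p*log2(p) = 0.3162
  s4: p = 35/109 = 0.3211, -p*log2(p) = 0.5263
H = sum of terms = 1.8387
Rounded to 2 decimals: 1.84

1.84


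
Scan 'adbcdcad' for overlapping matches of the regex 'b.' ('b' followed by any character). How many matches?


Pattern: b. means 'b' followed by any character.
Scanning 'adbcdcad' position-by-position:
  Pos 0: window 'ad' -> no
  Pos 1: window 'db' -> no
  Pos 2: window 'bc' -> MATCH
  Pos 3: window 'cd' -> no
  Pos 4: window 'dc' -> no
  Pos 5: window 'ca' -> no
  Pos 6: window 'ad' -> no
  Pos 7: window 'd' -> no
Total matches: 1

1


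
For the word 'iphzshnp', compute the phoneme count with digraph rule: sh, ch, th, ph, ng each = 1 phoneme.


Parsing 'iphzshnp' greedily, digraphs first:
  'i' -> vowel phoneme (phonemes so far: 1)
  'ph' -> digraph (1 consonant phoneme) (phonemes so far: 2)
  'z' -> consonant phoneme (phonemes so far: 3)
  'sh' -> digraph (1 consonant phoneme) (phonemes so far: 4)
  'n' -> consonant phoneme (phonemes so far: 5)
  'p' -> consonant phoneme (phonemes so far: 6)
Total phonemes: 6

6


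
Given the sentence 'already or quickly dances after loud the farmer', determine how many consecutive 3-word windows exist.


Word trigrams from [8] words:
  Trigram 1: (already or quickly)
  Trigram 2: (or quickly dances)
  Trigram 3: (quickly dances after)
  Trigram 4: (dances after loud)
  Trigram 5: (after loud the)
  Trigram 6: (loud the farmer)
Total word trigrams: 8 - 2 = 6

6


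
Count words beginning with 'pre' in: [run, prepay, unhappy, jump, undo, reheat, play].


Checking each word for prefix 'pre':
  'run' -> no (count: 0)
  'prepay' -> YES, starts with 'pre' (count: 1)
  'unhappy' -> no (count: 1)
  'jump' -> no (count: 1)
  'undo' -> no (count: 1)
  'reheat' -> no (count: 1)
  'play' -> no (count: 1)
Total with prefix 'pre': 1

1


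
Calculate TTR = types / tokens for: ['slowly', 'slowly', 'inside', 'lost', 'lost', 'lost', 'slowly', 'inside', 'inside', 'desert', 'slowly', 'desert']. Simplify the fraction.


Tokens: 12
Unique types: ('desert', 'inside', 'lost', 'slowly') = 4
TTR = 4/12
Simplify: divide both by 4 -> 1/3
TTR = 1/3

1/3


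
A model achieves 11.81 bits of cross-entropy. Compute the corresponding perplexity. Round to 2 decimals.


Perplexity formula: PP = 2^H
H = 11.81
PP = 2^11.81
Decompose: 2^11.81 = 2^11 * 2^0.81
2^11 = 2048, 2^0.81 ~ 1.7532114
PP ~ 2048 * 1.7532114 = 3590.5769472
Rounded to 2 decimals: 3590.58

3590.58


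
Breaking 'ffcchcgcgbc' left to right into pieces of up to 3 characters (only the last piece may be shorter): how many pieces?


'ffcchcgcgbc' has 11 characters.
Chunking with max size 3:
  Chunk 1: 'ffc' (positions 0-2)
  Chunk 2: 'chc' (positions 3-5)
  Chunk 3: 'gcg' (positions 6-8)
  Chunk 4: 'bc' (positions 9-10)
Total chunks: ceil(11 / 3) = 4

4


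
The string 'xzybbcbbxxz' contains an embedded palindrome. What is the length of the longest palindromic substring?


Scanning 'xzybbcbbxxz' for palindromic substrings.
Substring at positions 3-7: 'bbcbb'.
Check: reverse('bbcbb') = 'bbcbb' -> palindrome confirmed.
Neighbouring characters ('y' / 'x') break symmetry, so it cannot extend further.
No longer palindromic substring exists; longest length = 5

5


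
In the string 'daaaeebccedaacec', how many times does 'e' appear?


Scanning 'daaaeebccedaacec' for 'e':
  Position 4: 'e' -> MATCH (count: 1)
  Position 5: 'e' -> MATCH (count: 2)
  Position 9: 'e' -> MATCH (count: 3)
  Position 14: 'e' -> MATCH (count: 4)
Total occurrences of 'e': 4

4


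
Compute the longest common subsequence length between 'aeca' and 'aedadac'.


DP table for LCS of 'aeca' and 'aedadac':
       a  e  d  a  d  a  c
    0  0  0  0  0  0  0  0
  a 0  1  1  1  1  1  1  1
  e 0  1  2  2  2  2  2  2
  c 0  1  2  2  2  2  2  3
  a 0  1  2  2  3  3  3  3
LCS: 'aec'
LCS length = 3

3


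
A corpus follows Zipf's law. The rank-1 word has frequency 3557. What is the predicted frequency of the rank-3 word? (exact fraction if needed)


Zipf's law: freq(rank) = f1 / rank
f1 = 3557, rank = 3
freq = 3557 / 3
GCD(3557, 3) = 1
Simplified: 3557/3

3557/3


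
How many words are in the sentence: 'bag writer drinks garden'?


Counting words by splitting on spaces:
  Word 1: 'bag'
  Word 2: 'writer'
  Word 3: 'drinks'
  Word 4: 'garden'
Total words: 4

4


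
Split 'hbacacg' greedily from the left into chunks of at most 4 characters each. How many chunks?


'hbacacg' has 7 characters.
Chunking with max size 4:
  Chunk 1: 'hbac' (positions 0-3)
  Chunk 2: 'acg' (positions 4-6)
Total chunks: ceil(7 / 4) = 2

2


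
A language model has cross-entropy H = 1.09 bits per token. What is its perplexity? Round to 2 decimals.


Perplexity formula: PP = 2^H
H = 1.09
PP = 2^1.09
Decompose: 2^1.09 = 2^1 * 2^0.09
2^1 = 2, 2^0.09 ~ 1.0643702
PP ~ 2 * 1.0643702 = 2.1287404
Rounded to 2 decimals: 2.13

2.13


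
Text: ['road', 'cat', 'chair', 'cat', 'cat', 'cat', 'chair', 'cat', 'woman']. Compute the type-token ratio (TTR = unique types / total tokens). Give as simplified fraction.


Tokens: 9
Unique types: ('cat', 'chair', 'road', 'woman') = 4
TTR = 4/9
Already in lowest terms.

4/9


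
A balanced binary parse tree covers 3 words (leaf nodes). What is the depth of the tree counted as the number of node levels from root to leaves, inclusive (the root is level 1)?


In a balanced binary tree with n leaves the deepest leaf is ceil(log2(n)) edges below the root,
so counting node levels inclusive of root and leaves gives ceil(log2(n)) + 1 levels.
log2(3) = 1.5850
ceil(1.5850) = 2
levels = 2 + 1 = 3

3


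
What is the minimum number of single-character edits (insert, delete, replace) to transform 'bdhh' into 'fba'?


Building DP table for s1='bdhh' (len 4) and s2='fba' (len 3):
       f  b  a
    0  1  2  3
  b 1  1  1  2
  d 2  2  2  2
  h 3  3  3  3
  h 4  4  4  4
Edit distance = dp[4][3] = 4

4


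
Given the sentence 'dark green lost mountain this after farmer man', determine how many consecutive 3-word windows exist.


Word trigrams from [8] words:
  Trigram 1: (dark green lost)
  Trigram 2: (green lost mountain)
  Trigram 3: (lost mountain this)
  Trigram 4: (mountain this after)
  Trigram 5: (this after farmer)
  Trigram 6: (after farmer man)
Total word trigrams: 8 - 2 = 6

6


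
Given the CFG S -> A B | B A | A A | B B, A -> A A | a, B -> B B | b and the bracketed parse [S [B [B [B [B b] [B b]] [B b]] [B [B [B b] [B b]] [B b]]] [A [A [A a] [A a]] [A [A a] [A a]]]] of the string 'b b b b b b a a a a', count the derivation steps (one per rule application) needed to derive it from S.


Every bracketed nonterminal node [X ...] in the tree is produced by exactly one rule application.
Reading the tree off as a leftmost derivation:
  Step 1: S  =>  B A   (applied S -> B A)
  Step 2: B A  =>  B B A   (applied B -> B B)
  Step 3: B B A  =>  B B B A   (applied B -> B B)
  Step 4: B B B A  =>  B B B B A   (applied B -> B B)
  Step 5: B B B B A  =>  b B B B A   (applied B -> b)
  Step 6: b B B B A  =>  b b B B A   (applied B -> b)
  Step 7: b b B B A  =>  b b b B A   (applied B -> b)
  Step 8: b b b B A  =>  b b b B B A   (applied B -> B B)
  Step 9: b b b B B A  =>  b b b B B B A   (applied B -> B B)
  Step 10: b b b B B B A  =>  b b b b B B A   (applied B -> b)
  Step 11: b b b b B B A  =>  b b b b b B A   (applied B -> b)
  Step 12: b b b b b B A  =>  b b b b b b A   (applied B -> b)
  Step 13: b b b b b b A  =>  b b b b b b A A   (applied A -> A A)
  Step 14: b b b b b b A A  =>  b b b b b b A A A   (applied A -> A A)
  Step 15: b b b b b b A A A  =>  b b b b b b a A A   (applied A -> a)
  Step 16: b b b b b b a A A  =>  b b b b b b a a A   (applied A -> a)
  Step 17: b b b b b b a a A  =>  b b b b b b a a A A   (applied A -> A A)
  Step 18: b b b b b b a a A A  =>  b b b b b b a a a A   (applied A -> a)
  Step 19: b b b b b b a a a A  =>  b b b b b b a a a a   (applied A -> a)
Final yield: b b b b b b a a a a
Total rewrite steps: 19

19


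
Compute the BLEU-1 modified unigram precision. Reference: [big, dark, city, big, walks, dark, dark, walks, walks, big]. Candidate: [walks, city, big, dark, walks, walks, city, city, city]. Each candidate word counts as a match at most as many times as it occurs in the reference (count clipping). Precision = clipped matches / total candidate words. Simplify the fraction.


Reference word counts: {'big': 3, 'city': 1, 'dark': 3, 'walks': 3}
Checking each candidate word (with clipping):
  'walks' -> in reference (ref count 3, used 1/3) -> match (matches: 1)
  'city' -> in reference (ref count 1, used 1/1) -> match (matches: 2)
  'big' -> in reference (ref count 3, used 1/3) -> match (matches: 3)
  'dark' -> in reference (ref count 3, used 1/3) -> match (matches: 4)
  'walks' -> in reference (ref count 3, used 2/3) -> match (matches: 5)
  'walks' -> in reference (ref count 3, used 3/3) -> match (matches: 6)
  'city' -> ref count 1 already used up (1/1) -> clipped, no match (matches: 6)
  'city' -> ref count 1 already used up (1/1) -> clipped, no match (matches: 6)
  'city' -> ref count 1 already used up (1/1) -> clipped, no match (matches: 6)
Clipped matches: 6, Candidate length: 9
Precision = 6/9 = 2/3

2/3


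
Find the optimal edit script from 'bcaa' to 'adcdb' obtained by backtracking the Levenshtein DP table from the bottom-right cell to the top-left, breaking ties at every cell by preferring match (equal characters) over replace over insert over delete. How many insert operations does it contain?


Edit distance = 4. Backtracking from cell (4, 5) with preference match > replace > insert > delete,
then listing the resulting alignment 'bcaa' -> 'adcdb' left to right:
  Step 1: insert 'a' [insertion #1]
  Step 2: replace b->d
  Step 3: keep 'c'
  Step 4: replace a->d
  Step 5: replace a->b
Total insertions: 1

1


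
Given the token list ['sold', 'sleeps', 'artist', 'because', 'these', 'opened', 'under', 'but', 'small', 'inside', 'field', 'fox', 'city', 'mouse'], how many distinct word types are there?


Listing all tokens and tracking unique types:
  Token 1: 'sold' -> NEW (unique so far: 1)
  Token 2: 'sleeps' -> NEW (unique so far: 2)
  Token 3: 'artist' -> NEW (unique so far: 3)
  Token 4: 'because' -> NEW (unique so far: 4)
  Token 5: 'these' -> NEW (unique so far: 5)
  Token 6: 'opened' -> NEW (unique so far: 6)
  Token 7: 'under' -> NEW (unique so far: 7)
  Token 8: 'but' -> NEW (unique so far: 8)
  Token 9: 'small' -> NEW (unique so far: 9)
  Token 10: 'inside' -> NEW (unique so far: 10)
  Token 11: 'field' -> NEW (unique so far: 11)
  Token 12: 'fox' -> NEW (unique so far: 12)
  Token 13: 'city' -> NEW (unique so far: 13)
  Token 14: 'mouse' -> NEW (unique so far: 14)
Unique types: ('artist', 'because', 'but', 'city', 'field', 'fox', 'inside', 'mouse', 'opened', 'sleeps', 'small', 'sold', 'these', 'under')
Vocabulary size: 14

14


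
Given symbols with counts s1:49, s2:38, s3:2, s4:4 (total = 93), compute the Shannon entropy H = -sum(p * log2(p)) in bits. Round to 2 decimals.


Computing entropy H = -sum(p_i * log2(p_i)):
  s1: p = 49/93 = 0.5269, -p*log2(p) = 0.4871
  s2: p = 38/93 = 0.4086, -p*log2(p) = 0.5276
  s3: p = 2/93 = 0.0215, -p*log2(p) = 0.1191
  s4: p = 4/93 = 0.0430, -p*log2(p) = 0.1952
H = sum of terms = 1.3290
Rounded to 2 decimals: 1.33

1.33


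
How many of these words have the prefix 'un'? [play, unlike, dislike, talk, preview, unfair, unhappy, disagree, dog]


Checking each word for prefix 'un':
  'play' -> no (count: 0)
  'unlike' -> YES, starts with 'un' (count: 1)
  'dislike' -> no (count: 1)
  'talk' -> no (count: 1)
  'preview' -> no (count: 1)
  'unfair' -> YES, starts with 'un' (count: 2)
  'unhappy' -> YES, starts with 'un' (count: 3)
  'disagree' -> no (count: 3)
  'dog' -> no (count: 3)
Total with prefix 'un': 3

3


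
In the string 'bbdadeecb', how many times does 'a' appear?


Scanning 'bbdadeecb' for 'a':
  Position 3: 'a' -> MATCH (count: 1)
Total occurrences of 'a': 1

1


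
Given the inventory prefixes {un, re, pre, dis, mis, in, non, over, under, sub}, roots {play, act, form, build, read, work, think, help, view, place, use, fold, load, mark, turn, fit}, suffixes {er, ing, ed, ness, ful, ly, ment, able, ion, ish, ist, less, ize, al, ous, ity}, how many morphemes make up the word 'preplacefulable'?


Segmenting 'preplacefulable' against the inventory:
  'pre' -> prefix (morpheme 1)
  'place' -> root (morpheme 2)
  'ful' -> suffix (morpheme 3)
  'able' -> suffix (morpheme 4)
Total morphemes: 4

4


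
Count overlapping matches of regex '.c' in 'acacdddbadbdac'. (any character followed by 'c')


Pattern: .c means any character followed by 'c'.
Scanning 'acacdddbadbdac' position-by-position:
  Pos 0: window 'ac' -> MATCH
  Pos 1: window 'ca' -> no
  Pos 2: window 'ac' -> MATCH
  Pos 3: window 'cd' -> no
  Pos 4: window 'dd' -> no
  Pos 5: window 'dd' -> no
  Pos 6: window 'db' -> no
  Pos 7: window 'ba' -> no
  Pos 8: window 'ad' -> no
  Pos 9: window 'db' -> no
  Pos 10: window 'bd' -> no
  Pos 11: window 'da' -> no
  Pos 12: window 'ac' -> MATCH
  Pos 13: window 'c' -> no
Total matches: 3

3


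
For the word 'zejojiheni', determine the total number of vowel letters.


Scanning each character of 'zejojiheni':
  Position 1: 'z' -> consonant (running count: 0)
  Position 2: 'e' -> vowel (running count: 1)
  Position 3: 'j' -> consonant (running count: 1)
  Position 4: 'o' -> vowel (running count: 2)
  Position 5: 'j' -> consonant (running count: 2)
  Position 6: 'i' -> vowel (running count: 3)
  Position 7: 'h' -> consonant (running count: 3)
  Position 8: 'e' -> vowel (running count: 4)
  Position 9: 'n' -> consonant (running count: 4)
  Position 10: 'i' -> vowel (running count: 5)
Total vowels: 5

5


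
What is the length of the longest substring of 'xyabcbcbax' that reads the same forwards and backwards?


Scanning 'xyabcbcbax' for palindromic substrings.
Substring at positions 2-8: 'abcbcba'.
Check: reverse('abcbcba') = 'abcbcba' -> palindrome confirmed.
Neighbouring characters ('y' / 'x') break symmetry, so it cannot extend further.
No longer palindromic substring exists; longest length = 7

7


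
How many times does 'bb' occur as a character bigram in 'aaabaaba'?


Scanning 'aaabaaba' for bigram 'bb':
  Position 0: 'aa' -> no
  Position 1: 'aa' -> no
  Position 2: 'ab' -> no
  Position 3: 'ba' -> no
  Position 4: 'aa' -> no
  Position 5: 'ab' -> no
  Position 6: 'ba' -> no
Total matches: 0

0


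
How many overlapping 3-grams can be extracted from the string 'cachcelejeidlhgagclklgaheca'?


String 'cachcelejeidlhgagclklgaheca' has length L = 27.
Number of overlapping n-grams = L - n + 1
Substituting: 27 - 3 + 1 = 25

25


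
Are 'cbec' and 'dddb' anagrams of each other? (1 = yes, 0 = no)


Sort characters of 'cbec': 'bcce'
Sort characters of 'dddb': 'bddd'
Sorted forms differ -> they are NOT anagrams
Result: 0

0


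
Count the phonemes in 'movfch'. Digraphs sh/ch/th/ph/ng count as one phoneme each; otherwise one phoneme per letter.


Parsing 'movfch' greedily, digraphs first:
  'm' -> consonant phoneme (phonemes so far: 1)
  'o' -> vowel phoneme (phonemes so far: 2)
  'v' -> consonant phoneme (phonemes so far: 3)
  'f' -> consonant phoneme (phonemes so far: 4)
  'ch' -> digraph (1 consonant phoneme) (phonemes so far: 5)
Total phonemes: 5

5


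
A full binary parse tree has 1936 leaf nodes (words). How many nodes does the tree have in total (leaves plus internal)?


Leaf nodes (terminals): 1936
Internal nodes = n - 1 = 1936 - 1 = 1935
Total = leaves + internal = 1936 + 1935 = 3871

3871


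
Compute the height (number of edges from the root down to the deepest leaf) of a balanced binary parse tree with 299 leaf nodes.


In a balanced binary tree with n leaves the deepest leaf is ceil(log2(n)) edges below the root.
log2(299) = 8.2240
ceil(8.2240) = 9
height (edges) = 9

9


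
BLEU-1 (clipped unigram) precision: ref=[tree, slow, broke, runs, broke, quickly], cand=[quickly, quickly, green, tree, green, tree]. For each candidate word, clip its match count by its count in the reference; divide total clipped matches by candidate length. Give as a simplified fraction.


Reference word counts: {'broke': 2, 'quickly': 1, 'runs': 1, 'slow': 1, 'tree': 1}
Checking each candidate word (with clipping):
  'quickly' -> in reference (ref count 1, used 1/1) -> match (matches: 1)
  'quickly' -> ref count 1 already used up (1/1) -> clipped, no match (matches: 1)
  'green' -> not in reference -> no match (matches: 1)
  'tree' -> in reference (ref count 1, used 1/1) -> match (matches: 2)
  'green' -> not in reference -> no match (matches: 2)
  'tree' -> ref count 1 already used up (1/1) -> clipped, no match (matches: 2)
Clipped matches: 2, Candidate length: 6
Precision = 2/6 = 1/3

1/3


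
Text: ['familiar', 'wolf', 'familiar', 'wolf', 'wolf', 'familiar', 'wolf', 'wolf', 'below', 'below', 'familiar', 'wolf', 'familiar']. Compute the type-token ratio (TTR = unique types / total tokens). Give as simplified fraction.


Tokens: 13
Unique types: ('below', 'familiar', 'wolf') = 3
TTR = 3/13
Already in lowest terms.

3/13


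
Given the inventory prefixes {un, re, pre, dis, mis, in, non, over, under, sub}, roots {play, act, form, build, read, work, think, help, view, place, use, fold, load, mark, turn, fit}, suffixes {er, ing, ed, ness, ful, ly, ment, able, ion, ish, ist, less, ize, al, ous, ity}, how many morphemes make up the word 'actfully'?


Segmenting 'actfully' against the inventory:
  'act' -> root (morpheme 1)
  'ful' -> suffix (morpheme 2)
  'ly' -> suffix (morpheme 3)
Total morphemes: 3

3


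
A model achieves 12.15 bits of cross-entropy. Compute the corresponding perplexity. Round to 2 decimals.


Perplexity formula: PP = 2^H
H = 12.15
PP = 2^12.15
Decompose: 2^12.15 = 2^12 * 2^0.15
2^12 = 4096, 2^0.15 ~ 1.1095695
PP ~ 4096 * 1.1095695 = 4544.7966720
Rounded to 2 decimals: 4544.80

4544.80


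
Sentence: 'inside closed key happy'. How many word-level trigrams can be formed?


Word trigrams from [4] words:
  Trigram 1: (inside closed key)
  Trigram 2: (closed key happy)
Total word trigrams: 4 - 2 = 2

2


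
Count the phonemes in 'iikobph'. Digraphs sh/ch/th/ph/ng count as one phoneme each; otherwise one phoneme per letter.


Parsing 'iikobph' greedily, digraphs first:
  'i' -> vowel phoneme (phonemes so far: 1)
  'i' -> vowel phoneme (phonemes so far: 2)
  'k' -> consonant phoneme (phonemes so far: 3)
  'o' -> vowel phoneme (phonemes so far: 4)
  'b' -> consonant phoneme (phonemes so far: 5)
  'ph' -> digraph (1 consonant phoneme) (phonemes so far: 6)
Total phonemes: 6

6


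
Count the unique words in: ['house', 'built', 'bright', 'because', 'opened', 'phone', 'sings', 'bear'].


Listing all tokens and tracking unique types:
  Token 1: 'house' -> NEW (unique so far: 1)
  Token 2: 'built' -> NEW (unique so far: 2)
  Token 3: 'bright' -> NEW (unique so far: 3)
  Token 4: 'because' -> NEW (unique so far: 4)
  Token 5: 'opened' -> NEW (unique so far: 5)
  Token 6: 'phone' -> NEW (unique so far: 6)
  Token 7: 'sings' -> NEW (unique so far: 7)
  Token 8: 'bear' -> NEW (unique so far: 8)
Unique types: ('bear', 'because', 'bright', 'built', 'house', 'opened', 'phone', 'sings')
Vocabulary size: 8

8


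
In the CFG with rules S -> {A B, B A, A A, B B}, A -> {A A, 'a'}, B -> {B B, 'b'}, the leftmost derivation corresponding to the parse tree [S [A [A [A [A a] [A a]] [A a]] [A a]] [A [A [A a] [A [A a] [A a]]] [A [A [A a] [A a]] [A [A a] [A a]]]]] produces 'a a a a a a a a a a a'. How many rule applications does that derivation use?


Every bracketed nonterminal node [X ...] in the tree is produced by exactly one rule application.
Reading the tree off as a leftmost derivation:
  Step 1: S  =>  A A   (applied S -> A A)
  Step 2: A A  =>  A A A   (applied A -> A A)
  Step 3: A A A  =>  A A A A   (applied A -> A A)
  Step 4: A A A A  =>  A A A A A   (applied A -> A A)
  Step 5: A A A A A  =>  a A A A A   (applied A -> a)
  Step 6: a A A A A  =>  a a A A A   (applied A -> a)
  Step 7: a a A A A  =>  a a a A A   (applied A -> a)
  Step 8: a a a A A  =>  a a a a A   (applied A -> a)
  Step 9: a a a a A  =>  a a a a A A   (applied A -> A A)
  Step 10: a a a a A A  =>  a a a a A A A   (applied A -> A A)
  Step 11: a a a a A A A  =>  a a a a a A A   (applied A -> a)
  Step 12: a a a a a A A  =>  a a a a a A A A   (applied A -> A A)
  Step 13: a a a a a A A A  =>  a a a a a a A A   (applied A -> a)
  Step 14: a a a a a a A A  =>  a a a a a a a A   (applied A -> a)
  Step 15: a a a a a a a A  =>  a a a a a a a A A   (applied A -> A A)
  Step 16: a a a a a a a A A  =>  a a a a a a a A A A   (applied A -> A A)
  Step 17: a a a a a a a A A A  =>  a a a a a a a a A A   (applied A -> a)
  Step 18: a a a a a a a a A A  =>  a a a a a a a a a A   (applied A -> a)
  Step 19: a a a a a a a a a A  =>  a a a a a a a a a A A   (applied A -> A A)
  Step 20: a a a a a a a a a A A  =>  a a a a a a a a a a A   (applied A -> a)
  Step 21: a a a a a a a a a a A  =>  a a a a a a a a a a a   (applied A -> a)
Final yield: a a a a a a a a a a a
Total rewrite steps: 21

21


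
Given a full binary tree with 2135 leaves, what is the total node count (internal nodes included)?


Leaf nodes (terminals): 2135
Internal nodes = n - 1 = 2135 - 1 = 2134
Total = leaves + internal = 2135 + 2134 = 4269

4269


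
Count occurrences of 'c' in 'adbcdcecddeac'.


Scanning 'adbcdcecddeac' for 'c':
  Position 3: 'c' -> MATCH (count: 1)
  Position 5: 'c' -> MATCH (count: 2)
  Position 7: 'c' -> MATCH (count: 3)
  Position 12: 'c' -> MATCH (count: 4)
Total occurrences of 'c': 4

4


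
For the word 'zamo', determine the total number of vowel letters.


Scanning each character of 'zamo':
  Position 1: 'z' -> consonant (running count: 0)
  Position 2: 'a' -> vowel (running count: 1)
  Position 3: 'm' -> consonant (running count: 1)
  Position 4: 'o' -> vowel (running count: 2)
Total vowels: 2

2


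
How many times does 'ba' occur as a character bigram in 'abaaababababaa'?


Scanning 'abaaababababaa' for bigram 'ba':
  Position 0: 'ab' -> no
  Position 1: 'ba' -> MATCH
  Position 2: 'aa' -> no
  Position 3: 'aa' -> no
  Position 4: 'ab' -> no
  Position 5: 'ba' -> MATCH
  Position 6: 'ab' -> no
  Position 7: 'ba' -> MATCH
  Position 8: 'ab' -> no
  Position 9: 'ba' -> MATCH
  Position 10: 'ab' -> no
  Position 11: 'ba' -> MATCH
  Position 12: 'aa' -> no
Total matches: 5

5
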